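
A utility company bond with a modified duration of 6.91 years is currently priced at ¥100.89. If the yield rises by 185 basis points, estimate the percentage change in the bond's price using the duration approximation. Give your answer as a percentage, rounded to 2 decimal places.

Duration approximation: ΔP/P ≈ -D_mod · Δy = -6.91 × (+0.0185) = -0.127835.
As a percentage: -12.7835%.

-12.78%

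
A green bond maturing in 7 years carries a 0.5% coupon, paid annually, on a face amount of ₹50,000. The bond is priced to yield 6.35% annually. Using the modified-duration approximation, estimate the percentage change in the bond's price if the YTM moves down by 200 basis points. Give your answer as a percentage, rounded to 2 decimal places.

Periodic yield y = 0.0635. Modified duration first:
  t   CF        PV=CF/(1+0.0635)^t    t·PV
  1       250.00       235.0729       235.0729
  2       250.00       221.0370       442.0740
  3       250.00       207.8392       623.5177
  4       250.00       195.4295       781.7178
  5       250.00       183.7607       918.8033
  6       250.00       172.7886     1,036.7315
  7    50,250.00    32,656.7985   228,597.5894
  Σ                 33,872.7263   232,635.5067
P = 33,872.7263; D_Mac = 6.86793 yrs; D_mod = 6.86793/(1+0.0635) = 6.45786 yrs.
ΔP/P ≈ -D_mod · Δy = -6.45786 × (-0.02) = +0.129157 = +12.9157%.

+12.92%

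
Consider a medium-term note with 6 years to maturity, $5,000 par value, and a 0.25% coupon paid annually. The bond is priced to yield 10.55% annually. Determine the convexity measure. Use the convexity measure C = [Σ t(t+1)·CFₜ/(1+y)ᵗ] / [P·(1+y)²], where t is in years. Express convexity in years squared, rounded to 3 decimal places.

33.964

With y = 0.1055:
  t   CF        PV=CF/(1+0.1055)^t    t·PV        t(t+1)·PV
  1        12.50        11.3071        11.3071          22.6142
  2        12.50        10.2280        20.4561          61.3683
  3        12.50         9.2520        27.7559         111.0235
  4        12.50         8.3690        33.4761         167.3806
  5        12.50         7.5704        37.8518         227.1107
  6     5,012.50     2,746.0087    16,476.0520     115,332.3641
  Σ                  2,792.7352    16,606.8990     115,921.8614
P = 2,792.7352.
Convexity = Σ t(t+1)·PV / [P·(1+y)²] = 115,921.8614 / (2,792.7352 × 1.222130) = 33.96394.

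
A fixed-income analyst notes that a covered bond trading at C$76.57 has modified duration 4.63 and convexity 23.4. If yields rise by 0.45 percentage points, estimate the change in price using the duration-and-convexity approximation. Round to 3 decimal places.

Duration effect: -D_mod·Δy = -4.63 × (+0.0045) = -0.020835
Convexity effect: ½·C·(Δy)² = 0.5 × 23.4 × (0.0045)² = +0.000236925
ΔP/P ≈ -0.020835 + 0.000236925 = -0.020598075
ΔP ≈ 76.57 × (-0.020598075) = -1.57719460275.

-C$1.577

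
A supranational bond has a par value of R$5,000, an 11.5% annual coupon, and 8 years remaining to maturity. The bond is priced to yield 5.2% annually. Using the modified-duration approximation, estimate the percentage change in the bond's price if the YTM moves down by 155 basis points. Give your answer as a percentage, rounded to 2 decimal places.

+8.87%

Periodic yield y = 0.052. Modified duration first:
  t   CF        PV=CF/(1+0.052)^t    t·PV
  1       575.00       546.5779       546.5779
  2       575.00       519.5608     1,039.1216
  3       575.00       493.8791     1,481.6372
  4       575.00       469.4668     1,877.8672
  5       575.00       446.2612     2,231.3061
  6       575.00       424.2027     2,545.2161
  7       575.00       403.2345     2,822.6414
  8     5,575.00     3,716.3701    29,730.9605
  Σ                  7,019.5531    42,275.3280
P = 7,019.5531; D_Mac = 6.02251 yrs; D_mod = 6.02251/(1+0.052) = 5.72482 yrs.
ΔP/P ≈ -D_mod · Δy = -5.72482 × (-0.0155) = +0.088735 = +8.8735%.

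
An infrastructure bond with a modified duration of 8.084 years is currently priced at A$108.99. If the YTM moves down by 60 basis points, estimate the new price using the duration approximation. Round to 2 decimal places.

A$114.28

Duration approximation: ΔP/P ≈ -D_mod · Δy = -8.084 × (-0.006) = +0.048504.
New price ≈ 108.99 × (1 + 0.048504) = 114.27645096.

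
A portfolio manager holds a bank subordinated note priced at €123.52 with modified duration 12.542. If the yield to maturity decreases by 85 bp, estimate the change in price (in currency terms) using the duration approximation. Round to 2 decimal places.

Duration approximation: ΔP/P ≈ -D_mod · Δy = -12.542 × (-0.0085) = +0.106607.
ΔP ≈ 123.52 × (+0.106607) = +13.16809664.

+€13.17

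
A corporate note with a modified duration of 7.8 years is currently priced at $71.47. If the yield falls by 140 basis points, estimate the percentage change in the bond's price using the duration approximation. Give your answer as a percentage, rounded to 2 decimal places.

Duration approximation: ΔP/P ≈ -D_mod · Δy = -7.8 × (-0.014) = +0.109200.
As a percentage: +10.9200%.

+10.92%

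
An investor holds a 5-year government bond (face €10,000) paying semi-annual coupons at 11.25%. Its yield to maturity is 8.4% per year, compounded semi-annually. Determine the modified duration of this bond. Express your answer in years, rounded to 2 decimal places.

Periodic yield y = 0.042. First find Macaulay duration:
  t   CF        PV=CF/(1+0.042)^t    t·PV
  1       562.50       539.8273       539.8273
  2       562.50       518.0684     1,036.1368
  3       562.50       497.1865     1,491.5596
  4       562.50       477.1464     1,908.5856
  5       562.50       457.9140     2,289.5701
  6       562.50       439.4568     2,636.7409
  7       562.50       421.7436     2,952.2052
  8       562.50       404.7443     3,237.9547
  9       562.50       388.4303     3,495.8723
  10   10,562.50     6,999.8629    69,998.6287
  Σ                 11,144.3805    89,587.0811
P = 11,144.3805; Macaulay duration = 89,587.0811 / 11,144.3805 = 8.03877 half-year periods = 4.01938 years.
Modified duration = D_Mac / (1 + y) = 4.01938 / 1.042 = 3.85737 years.

3.86 years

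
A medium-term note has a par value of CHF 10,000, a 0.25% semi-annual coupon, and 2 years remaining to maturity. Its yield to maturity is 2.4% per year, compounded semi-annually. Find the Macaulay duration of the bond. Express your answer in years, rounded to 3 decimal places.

1.996 years

Periodic yield y = 0.012. Discount each cash flow and weight by its period:
  t   CF        PV=CF/(1+0.012)^t    t·PV
  1        12.50        12.3518        12.3518
  2        12.50        12.2053        24.4106
  3        12.50        12.0606        36.1818
  4    10,012.50     9,545.9791    38,183.9164
  Σ                  9,582.5968    38,256.8606
Price P = Σ PV = 9,582.5968.
Macaulay duration = Σ(t·PV) / P = 38,256.8606 / 9,582.5968 = 3.99233 half-year periods.
In years: 3.99233 / 2 = 1.99616 years.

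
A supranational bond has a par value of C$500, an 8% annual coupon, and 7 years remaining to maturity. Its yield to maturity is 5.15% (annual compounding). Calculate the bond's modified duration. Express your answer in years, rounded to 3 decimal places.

Periodic yield y = 0.0515. First find Macaulay duration:
  t   CF        PV=CF/(1+0.0515)^t    t·PV
  1        40.00        38.0409        38.0409
  2        40.00        36.1777        72.3555
  3        40.00        34.4058       103.2175
  4        40.00        32.7207       130.8829
  5        40.00        31.1181       155.5907
  6        40.00        29.5940       177.5643
  7       540.00       379.9521     2,659.6645
  Σ                    582.0095     3,337.3163
P = 582.0095; Macaulay duration = 3,337.3163 / 582.0095 = 5.73413 years.
Modified duration = D_Mac / (1 + y) = 5.73413 / 1.0515 = 5.45328 years.

5.453 years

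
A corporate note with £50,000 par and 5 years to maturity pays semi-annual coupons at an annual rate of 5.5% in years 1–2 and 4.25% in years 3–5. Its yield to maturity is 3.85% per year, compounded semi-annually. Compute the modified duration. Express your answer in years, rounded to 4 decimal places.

4.4009 years

Periodic yield y = 0.01925. First find Macaulay duration:
  t   CF        PV=CF/(1+0.01925)^t    t·PV
  1     1,375.00     1,349.0312     1,349.0312
  2     1,375.00     1,323.5528     2,647.1055
  3     1,375.00     1,298.5556     3,895.6667
  4     1,375.00     1,274.0305     5,096.1219
  5     1,062.50       965.8848     4,829.4241
  6     1,062.50       947.6427     5,685.8562
  7     1,062.50       929.7451     6,508.2157
  8     1,062.50       912.1855     7,297.4842
  9     1,062.50       894.9576     8,054.6183
  10   51,062.50    42,198.2920   421,982.9196
  Σ                 52,093.8776   467,346.4434
P = 52,093.8776; Macaulay duration = 467,346.4434 / 52,093.8776 = 8.97124 half-year periods = 4.48562 years.
Modified duration = D_Mac / (1 + y) = 4.48562 / 1.01925 = 4.40090 years.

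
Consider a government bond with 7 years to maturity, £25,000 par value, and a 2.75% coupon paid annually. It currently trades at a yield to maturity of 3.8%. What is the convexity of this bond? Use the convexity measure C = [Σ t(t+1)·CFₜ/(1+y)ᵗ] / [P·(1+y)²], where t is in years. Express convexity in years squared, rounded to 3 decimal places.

With y = 0.038:
  t   CF        PV=CF/(1+0.038)^t    t·PV        t(t+1)·PV
  1       687.50       662.3314       662.3314       1,324.6628
  2       687.50       638.0842     1,276.1684       3,828.5052
  3       687.50       614.7247     1,844.1740       7,376.6960
  4       687.50       592.2203     2,368.8812      11,844.4060
  5       687.50       570.5398     2,852.6989      17,116.1936
  6       687.50       549.6530     3,297.9178      23,085.4249
  7    25,687.50    19,785.1964   138,496.3745   1,107,970.9957
  Σ                 23,412.7497   150,798.5462   1,172,546.8842
P = 23,412.7497.
Convexity = Σ t(t+1)·PV / [P·(1+y)²] = 1,172,546.8842 / (23,412.7497 × 1.077444) = 46.48182.

46.482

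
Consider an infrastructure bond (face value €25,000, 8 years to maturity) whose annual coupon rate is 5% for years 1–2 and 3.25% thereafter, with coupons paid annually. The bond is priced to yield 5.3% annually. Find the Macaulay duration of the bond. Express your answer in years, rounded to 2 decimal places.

6.90 years

Periodic yield y = 0.053. Discount each cash flow and weight by its year:
  t   CF        PV=CF/(1+0.053)^t    t·PV
  1     1,250.00     1,187.0845     1,187.0845
  2     1,250.00     1,127.3357     2,254.6715
  3       812.50       695.8863     2,087.6588
  4       812.50       660.8606     2,643.4425
  5       812.50       627.5979     3,137.9897
  6       812.50       596.0094     3,576.0567
  7       812.50       566.0109     3,962.0761
  8    25,812.50    17,076.6666   136,613.3328
  Σ                 22,537.4520   155,462.3126
Price P = Σ PV = 22,537.4520.
Macaulay duration = Σ(t·PV) / P = 155,462.3126 / 22,537.4520 = 6.89795 years.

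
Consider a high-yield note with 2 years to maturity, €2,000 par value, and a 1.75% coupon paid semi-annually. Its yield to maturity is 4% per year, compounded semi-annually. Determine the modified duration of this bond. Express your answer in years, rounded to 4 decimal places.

1.9348 years

Periodic yield y = 0.02. First find Macaulay duration:
  t   CF        PV=CF/(1+0.02)^t    t·PV
  1        17.50        17.1569        17.1569
  2        17.50        16.8205        33.6409
  3        17.50        16.4906        49.4719
  4     2,017.50     1,863.8581     7,455.4326
  Σ                  1,914.3261     7,555.7023
P = 1,914.3261; Macaulay duration = 7,555.7023 / 1,914.3261 = 3.94693 half-year periods = 1.97346 years.
Modified duration = D_Mac / (1 + y) = 1.97346 / 1.02 = 1.93477 years.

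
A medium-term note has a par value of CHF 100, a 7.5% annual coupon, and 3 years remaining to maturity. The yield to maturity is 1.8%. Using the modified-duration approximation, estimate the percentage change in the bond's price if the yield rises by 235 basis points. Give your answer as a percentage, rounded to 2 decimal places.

-6.49%

Periodic yield y = 0.018. Modified duration first:
  t   CF        PV=CF/(1+0.018)^t    t·PV
  1         7.50         7.3674         7.3674
  2         7.50         7.2371        14.4742
  3       107.50       101.8979       305.6936
  Σ                    116.5024       327.5353
P = 116.5024; D_Mac = 2.81140 yrs; D_mod = 2.81140/(1+0.018) = 2.76169 yrs.
ΔP/P ≈ -D_mod · Δy = -2.76169 × (+0.0235) = -0.064900 = -6.4900%.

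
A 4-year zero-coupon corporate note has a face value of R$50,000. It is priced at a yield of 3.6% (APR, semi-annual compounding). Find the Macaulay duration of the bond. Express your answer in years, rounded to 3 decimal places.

4.000 years

A zero-coupon bond has a single cash flow at maturity, so its Macaulay duration equals its maturity: 4 years.
(Equivalently: 8 semi-annual periods ÷ 2 = 4 years.)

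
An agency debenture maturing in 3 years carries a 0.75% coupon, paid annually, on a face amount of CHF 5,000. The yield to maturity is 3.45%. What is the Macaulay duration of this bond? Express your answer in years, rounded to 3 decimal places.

2.977 years

Periodic yield y = 0.0345. Discount each cash flow and weight by its year:
  t   CF        PV=CF/(1+0.0345)^t    t·PV
  1        37.50        36.2494        36.2494
  2        37.50        35.0405        70.0810
  3     5,037.50     4,550.1276    13,650.3827
  Σ                  4,621.4175    13,756.7131
Price P = Σ PV = 4,621.4175.
Macaulay duration = Σ(t·PV) / P = 13,756.7131 / 4,621.4175 = 2.97673 years.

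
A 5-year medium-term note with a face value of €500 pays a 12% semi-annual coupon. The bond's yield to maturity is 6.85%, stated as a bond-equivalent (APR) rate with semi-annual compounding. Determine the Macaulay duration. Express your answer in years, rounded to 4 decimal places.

Periodic yield y = 0.03425. Discount each cash flow and weight by its period:
  t   CF        PV=CF/(1+0.03425)^t    t·PV
  1        30.00        29.0065        29.0065
  2        30.00        28.0460        56.0919
  3        30.00        27.1172        81.3516
  4        30.00        26.2192       104.8767
  5        30.00        25.3509       126.7546
  6        30.00        24.5114       147.0684
  7        30.00        23.6997       165.8978
  8        30.00        22.9148       183.3188
  9        30.00        22.1560       199.4041
  10      530.00       378.4605     3,784.6051
  Σ                    607.4822     4,878.3755
Price P = Σ PV = 607.4822.
Macaulay duration = Σ(t·PV) / P = 4,878.3755 / 607.4822 = 8.03048 half-year periods.
In years: 8.03048 / 2 = 4.01524 years.

4.0152 years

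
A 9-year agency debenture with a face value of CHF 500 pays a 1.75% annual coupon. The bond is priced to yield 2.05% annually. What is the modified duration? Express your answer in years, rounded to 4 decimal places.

Periodic yield y = 0.0205. First find Macaulay duration:
  t   CF        PV=CF/(1+0.0205)^t    t·PV
  1         8.75         8.5742         8.5742
  2         8.75         8.4020        16.8040
  3         8.75         8.2332        24.6996
  4         8.75         8.0678        32.2713
  5         8.75         7.9057        39.5287
  6         8.75         7.7469        46.4816
  7         8.75         7.5913        53.1392
  8         8.75         7.4388        59.5106
  9       508.75       423.8258     3,814.4318
  Σ                    487.7858     4,095.4410
P = 487.7858; Macaulay duration = 4,095.4410 / 487.7858 = 8.39598 years.
Modified duration = D_Mac / (1 + y) = 8.39598 / 1.0205 = 8.22732 years.

8.2273 years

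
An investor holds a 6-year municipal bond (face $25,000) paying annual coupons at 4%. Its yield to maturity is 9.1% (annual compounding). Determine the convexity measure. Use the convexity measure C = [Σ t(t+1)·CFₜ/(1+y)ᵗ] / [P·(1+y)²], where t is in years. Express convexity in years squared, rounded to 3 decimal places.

With y = 0.091:
  t   CF        PV=CF/(1+0.091)^t    t·PV        t(t+1)·PV
  1     1,000.00       916.5903       916.5903       1,833.1806
  2     1,000.00       840.1377     1,680.2755       5,040.8265
  3     1,000.00       770.0621     2,310.1863       9,240.7452
  4     1,000.00       705.8314     2,823.3257      14,116.6287
  5     1,000.00       646.9582     3,234.7912      19,408.7471
  6    26,000.00    15,417.8865    92,507.3190     647,551.2333
  Σ                 19,297.4663   103,472.4881     697,191.3614
P = 19,297.4663.
Convexity = Σ t(t+1)·PV / [P·(1+y)²] = 697,191.3614 / (19,297.4663 × 1.190281) = 30.35304.

30.353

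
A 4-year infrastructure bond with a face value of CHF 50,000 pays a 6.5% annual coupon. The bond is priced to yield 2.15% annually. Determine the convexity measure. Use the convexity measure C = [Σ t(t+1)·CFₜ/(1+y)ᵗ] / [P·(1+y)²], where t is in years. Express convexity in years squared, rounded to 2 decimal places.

17.11

With y = 0.0215:
  t   CF        PV=CF/(1+0.0215)^t    t·PV        t(t+1)·PV
  1     3,250.00     3,181.5957     3,181.5957       6,363.1914
  2     3,250.00     3,114.6311     6,229.2622      18,687.7867
  3     3,250.00     3,049.0760     9,147.2280      36,588.9119
  4    53,250.00    48,906.4487   195,625.7949     978,128.9744
  Σ                 58,251.7515   214,183.8808   1,039,768.8644
P = 58,251.7515.
Convexity = Σ t(t+1)·PV / [P·(1+y)²] = 1,039,768.8644 / (58,251.7515 × 1.043462) = 17.10610.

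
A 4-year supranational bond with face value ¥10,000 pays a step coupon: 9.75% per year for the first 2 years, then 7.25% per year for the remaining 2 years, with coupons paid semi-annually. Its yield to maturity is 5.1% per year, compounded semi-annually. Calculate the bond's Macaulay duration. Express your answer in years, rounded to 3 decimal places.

3.465 years

Periodic yield y = 0.0255. Discount each cash flow and weight by its period:
  t   CF        PV=CF/(1+0.0255)^t    t·PV
  1       487.50       475.3779       475.3779
  2       487.50       463.5572       927.1143
  3       487.50       452.0304     1,356.0911
  4       487.50       440.7902     1,763.1609
  5       362.50       319.6169     1,598.0843
  6       362.50       311.6693     1,870.0158
  7       362.50       303.9194     2,127.4355
  8    10,362.50     8,471.8689    67,774.9511
  Σ                 11,238.8300    77,892.2309
Price P = Σ PV = 11,238.8300.
Macaulay duration = Σ(t·PV) / P = 77,892.2309 / 11,238.8300 = 6.93064 half-year periods.
In years: 6.93064 / 2 = 3.46532 years.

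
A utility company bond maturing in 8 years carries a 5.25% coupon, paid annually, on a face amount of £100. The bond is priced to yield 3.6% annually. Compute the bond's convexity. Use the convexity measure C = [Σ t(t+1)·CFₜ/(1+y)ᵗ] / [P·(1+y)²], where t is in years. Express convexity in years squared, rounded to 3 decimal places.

53.893

With y = 0.036:
  t   CF        PV=CF/(1+0.036)^t    t·PV        t(t+1)·PV
  1         5.25         5.0676         5.0676          10.1351
  2         5.25         4.8915         9.7829          29.3488
  3         5.25         4.7215        14.1645          56.6580
  4         5.25         4.5574        18.2297          91.1487
  5         5.25         4.3991        21.9953         131.9720
  6         5.25         4.2462        25.4772         178.3405
  7         5.25         4.0987        28.6906         229.5245
  8       105.25        79.3129       634.5035       5,710.5318
  Σ                    111.2948       757.9114       6,437.6595
P = 111.2948.
Convexity = Σ t(t+1)·PV / [P·(1+y)²] = 6,437.6595 / (111.2948 × 1.073296) = 53.89314.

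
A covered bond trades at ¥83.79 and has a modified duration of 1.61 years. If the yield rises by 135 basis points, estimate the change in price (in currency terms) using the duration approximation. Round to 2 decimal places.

-¥1.82

Duration approximation: ΔP/P ≈ -D_mod · Δy = -1.61 × (+0.0135) = -0.021735.
ΔP ≈ 83.79 × (-0.021735) = -1.82117565.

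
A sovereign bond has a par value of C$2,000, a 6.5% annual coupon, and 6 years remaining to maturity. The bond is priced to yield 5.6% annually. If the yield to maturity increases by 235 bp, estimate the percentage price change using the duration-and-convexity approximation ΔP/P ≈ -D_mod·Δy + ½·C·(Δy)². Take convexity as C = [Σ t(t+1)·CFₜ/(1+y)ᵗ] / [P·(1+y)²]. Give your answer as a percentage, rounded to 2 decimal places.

With y = 0.056:
  t   CF        PV=CF/(1+0.056)^t    t·PV        t(t+1)·PV
  1       130.00       123.1061       123.1061         246.2121
  2       130.00       116.5777       233.1554         699.4663
  3       130.00       110.3956       331.1867       1,324.7467
  4       130.00       104.5412       418.1650       2,090.8250
  5       130.00        98.9974       494.9870       2,969.9218
  6     2,130.00     1,536.0173     9,216.1035      64,512.7247
  Σ                  2,089.6352    10,816.7036      71,843.8965
P = 2,089.6352; D_Mac = 5.17636 yrs; D_mod = 4.90186 yrs; C = 30.83128.
Duration effect: -4.90186 × (+0.0235) = -0.115194
Convexity effect: 0.5 × 30.83128 × (0.0235)² = +0.0085133
ΔP/P ≈ -0.115194 + 0.0085133 = -0.106680 = -10.6680%.

-10.67%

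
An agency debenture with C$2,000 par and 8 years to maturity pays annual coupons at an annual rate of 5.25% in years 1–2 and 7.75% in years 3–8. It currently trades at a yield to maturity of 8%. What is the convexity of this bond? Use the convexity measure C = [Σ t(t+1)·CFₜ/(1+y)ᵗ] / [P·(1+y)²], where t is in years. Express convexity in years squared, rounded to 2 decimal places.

With y = 0.08:
  t   CF        PV=CF/(1+0.08)^t    t·PV        t(t+1)·PV
  1       105.00        97.2222        97.2222         194.4444
  2       105.00        90.0206       180.0412         540.1235
  3       155.00       123.0440       369.1320       1,476.5280
  4       155.00       113.9296       455.7185       2,278.5925
  5       155.00       105.4904       527.4520       3,164.7119
  6       155.00        97.6763       586.0578       4,102.4043
  7       155.00        90.4410       633.0871       5,064.6966
  8     2,155.00     1,164.2794     9,314.2356      83,828.1201
  Σ                  1,882.1036    12,162.9463     100,649.6213
P = 1,882.1036.
Convexity = Σ t(t+1)·PV / [P·(1+y)²] = 100,649.6213 / (1,882.1036 × 1.166400) = 45.84808.

45.85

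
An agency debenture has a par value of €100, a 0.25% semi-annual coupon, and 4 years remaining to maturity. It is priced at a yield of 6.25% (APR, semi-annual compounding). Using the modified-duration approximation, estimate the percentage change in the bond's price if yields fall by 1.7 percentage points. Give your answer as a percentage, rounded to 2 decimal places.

Periodic yield y = 0.03125. Modified duration first:
  t   CF        PV=CF/(1+0.03125)^t    t·PV
  1        0.125         0.1212         0.1212
  2        0.125         0.1175         0.2351
  3        0.125         0.1140         0.3419
  4        0.125         0.1105         0.4421
  5        0.125         0.1072         0.5359
  6        0.125         0.1039         0.6236
  7        0.125         0.1008         0.7054
  8      100.125        78.2764       626.2112
  Σ                     79.0515       629.2164
P = 79.0515; D_Mac = 7.95957 half-year periods = 3.97979 yrs; D_mod = 3.97979/(1+0.03125) = 3.85919 yrs.
ΔP/P ≈ -D_mod · Δy = -3.85919 × (-0.017) = +0.065606 = +6.5606%.

+6.56%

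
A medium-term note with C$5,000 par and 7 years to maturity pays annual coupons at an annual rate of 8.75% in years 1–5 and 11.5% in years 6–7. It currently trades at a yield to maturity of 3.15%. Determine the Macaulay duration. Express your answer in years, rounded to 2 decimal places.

Periodic yield y = 0.0315. Discount each cash flow and weight by its year:
  t   CF        PV=CF/(1+0.0315)^t    t·PV
  1       437.50       424.1396       424.1396
  2       437.50       411.1872       822.3744
  3       437.50       398.6303     1,195.8910
  4       437.50       386.4570     1,545.8278
  5       437.50       374.6553     1,873.2766
  6       575.00       477.3671     2,864.2024
  7     5,575.00     4,487.0431    31,409.3020
  Σ                  6,959.4796    40,135.0138
Price P = Σ PV = 6,959.4796.
Macaulay duration = Σ(t·PV) / P = 40,135.0138 / 6,959.4796 = 5.76696 years.

5.77 years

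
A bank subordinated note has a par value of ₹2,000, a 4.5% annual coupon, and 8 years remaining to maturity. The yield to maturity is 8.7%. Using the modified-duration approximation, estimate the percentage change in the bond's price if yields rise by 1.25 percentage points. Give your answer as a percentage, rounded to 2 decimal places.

-7.71%

Periodic yield y = 0.087. Modified duration first:
  t   CF        PV=CF/(1+0.087)^t    t·PV
  1        90.00        82.7967        82.7967
  2        90.00        76.1699       152.3398
  3        90.00        70.0735       210.2205
  4        90.00        64.4651       257.8602
  5        90.00        59.3055       296.5274
  6        90.00        54.5589       327.3531
  7        90.00        50.1921       351.3450
  8     2,090.00     1,072.2843     8,578.2741
  Σ                  1,529.8459    10,256.7168
P = 1,529.8459; D_Mac = 6.70441 yrs; D_mod = 6.70441/(1+0.087) = 6.16781 yrs.
ΔP/P ≈ -D_mod · Δy = -6.16781 × (+0.0125) = -0.077098 = -7.7098%.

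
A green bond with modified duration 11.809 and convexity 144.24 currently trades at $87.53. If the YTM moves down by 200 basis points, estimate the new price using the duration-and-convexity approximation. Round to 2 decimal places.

Duration effect: -D_mod·Δy = -11.809 × (-0.02) = +0.236180
Convexity effect: ½·C·(Δy)² = 0.5 × 144.24 × (-0.02)² = +0.0288480
ΔP/P ≈ +0.236180 + 0.0288480 = +0.265028
New price ≈ 87.53 × (1 + 0.265028) = 110.72790084.

$110.73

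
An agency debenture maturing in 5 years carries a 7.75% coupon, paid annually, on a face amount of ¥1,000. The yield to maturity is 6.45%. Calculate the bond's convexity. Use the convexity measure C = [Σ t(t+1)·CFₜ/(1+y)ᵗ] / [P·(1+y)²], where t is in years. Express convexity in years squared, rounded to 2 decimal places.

21.92

With y = 0.0645:
  t   CF        PV=CF/(1+0.0645)^t    t·PV        t(t+1)·PV
  1        77.50        72.8041        72.8041         145.6083
  2        77.50        68.3928       136.7856         410.3568
  3        77.50        64.2488       192.7463         770.9850
  4        77.50        60.3558       241.4232       1,207.1161
  5     1,077.50       788.2953     3,941.4766      23,648.8597
  Σ                  1,054.0968     4,585.2358      26,182.9259
P = 1,054.0968.
Convexity = Σ t(t+1)·PV / [P·(1+y)²] = 26,182.9259 / (1,054.0968 × 1.133160) = 21.92029.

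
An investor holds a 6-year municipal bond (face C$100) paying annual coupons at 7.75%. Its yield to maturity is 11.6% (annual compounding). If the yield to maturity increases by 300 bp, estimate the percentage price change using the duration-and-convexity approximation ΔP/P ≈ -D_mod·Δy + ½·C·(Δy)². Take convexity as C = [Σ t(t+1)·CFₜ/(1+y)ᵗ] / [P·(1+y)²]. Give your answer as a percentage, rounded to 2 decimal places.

-12.06%

With y = 0.116:
  t   CF        PV=CF/(1+0.116)^t    t·PV        t(t+1)·PV
  1         7.75         6.9444         6.9444          13.8889
  2         7.75         6.2226        12.4452          37.3357
  3         7.75         5.5758        16.7275          66.9099
  4         7.75         4.9963        19.9850          99.9252
  5         7.75         4.4769        22.3847         134.3080
  6       107.75        55.7740       334.6442       2,342.5097
  Σ                     83.9901       413.1311       2,694.8774
P = 83.9901; D_Mac = 4.91881 yrs; D_mod = 4.40753 yrs; C = 25.76217.
Duration effect: -4.40753 × (+0.03) = -0.132226
Convexity effect: 0.5 × 25.76217 × (0.03)² = +0.0115930
ΔP/P ≈ -0.132226 + 0.0115930 = -0.120633 = -12.0633%.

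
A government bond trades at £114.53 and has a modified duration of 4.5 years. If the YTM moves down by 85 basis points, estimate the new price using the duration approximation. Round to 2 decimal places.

Duration approximation: ΔP/P ≈ -D_mod · Δy = -4.5 × (-0.0085) = +0.038250.
New price ≈ 114.53 × (1 + 0.038250) = 118.9107725.

£118.91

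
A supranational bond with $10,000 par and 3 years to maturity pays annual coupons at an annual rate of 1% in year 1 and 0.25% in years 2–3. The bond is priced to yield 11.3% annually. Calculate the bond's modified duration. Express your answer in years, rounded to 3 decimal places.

Periodic yield y = 0.113. First find Macaulay duration:
  t   CF        PV=CF/(1+0.113)^t    t·PV
  1       100.00        89.8473        89.8473
  2        25.00        20.1813        40.3627
  3    10,025.00     7,271.0794    21,813.2383
  Σ                  7,381.1080    21,943.4482
P = 7,381.1080; Macaulay duration = 21,943.4482 / 7,381.1080 = 2.97292 years.
Modified duration = D_Mac / (1 + y) = 2.97292 / 1.113 = 2.67109 years.

2.671 years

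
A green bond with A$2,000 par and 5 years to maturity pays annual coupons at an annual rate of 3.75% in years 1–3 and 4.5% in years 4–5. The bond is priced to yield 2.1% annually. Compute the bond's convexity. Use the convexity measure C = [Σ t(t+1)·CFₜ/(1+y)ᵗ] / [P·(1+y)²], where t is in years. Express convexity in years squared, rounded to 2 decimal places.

26.19

With y = 0.021:
  t   CF        PV=CF/(1+0.021)^t    t·PV        t(t+1)·PV
  1        75.00        73.4574        73.4574         146.9148
  2        75.00        71.9465       143.8930         431.6791
  3        75.00        70.4667       211.4002         845.6006
  4        90.00        82.8208       331.2833       1,656.4165
  5     2,090.00     1,883.7253     9,418.6266      56,511.7596
  Σ                  2,182.4168    10,178.6605      59,592.3706
P = 2,182.4168.
Convexity = Σ t(t+1)·PV / [P·(1+y)²] = 59,592.3706 / (2,182.4168 × 1.042441) = 26.19398.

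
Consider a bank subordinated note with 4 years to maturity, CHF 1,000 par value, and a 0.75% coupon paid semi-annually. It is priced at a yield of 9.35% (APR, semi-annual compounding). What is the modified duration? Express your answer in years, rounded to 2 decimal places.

3.76 years

Periodic yield y = 0.04675. First find Macaulay duration:
  t   CF        PV=CF/(1+0.04675)^t    t·PV
  1         3.75         3.5825         3.5825
  2         3.75         3.4225         6.8450
  3         3.75         3.2697         9.8090
  4         3.75         3.1236        12.4945
  5         3.75         2.9841        14.9206
  6         3.75         2.8508        17.1051
  7         3.75         2.7235        19.0646
  8     1,003.75       696.4369     5,571.4956
  Σ                    718.3937     5,655.3169
P = 718.3937; Macaulay duration = 5,655.3169 / 718.3937 = 7.87217 half-year periods = 3.93608 years.
Modified duration = D_Mac / (1 + y) = 3.93608 / 1.04675 = 3.76029 years.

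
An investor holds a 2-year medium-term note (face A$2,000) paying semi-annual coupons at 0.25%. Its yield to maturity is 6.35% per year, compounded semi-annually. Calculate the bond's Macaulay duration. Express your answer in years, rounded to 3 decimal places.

1.996 years

Periodic yield y = 0.03175. Discount each cash flow and weight by its period:
  t   CF        PV=CF/(1+0.03175)^t    t·PV
  1         2.50         2.4231         2.4231
  2         2.50         2.3485         4.6970
  3         2.50         2.2762         6.8287
  4     2,002.50     1,767.1549     7,068.6195
  Σ                  1,774.2027     7,082.5683
Price P = Σ PV = 1,774.2027.
Macaulay duration = Σ(t·PV) / P = 7,082.5683 / 1,774.2027 = 3.99197 half-year periods.
In years: 3.99197 / 2 = 1.99599 years.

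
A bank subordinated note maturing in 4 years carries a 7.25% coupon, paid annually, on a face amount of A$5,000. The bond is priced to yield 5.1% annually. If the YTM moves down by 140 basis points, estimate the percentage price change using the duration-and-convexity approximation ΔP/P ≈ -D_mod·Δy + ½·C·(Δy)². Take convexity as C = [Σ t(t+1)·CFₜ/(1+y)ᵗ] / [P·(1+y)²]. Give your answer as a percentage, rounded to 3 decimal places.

+4.988%

With y = 0.051:
  t   CF        PV=CF/(1+0.051)^t    t·PV        t(t+1)·PV
  1       362.50       344.9096       344.9096         689.8192
  2       362.50       328.1728       656.3456       1,969.0368
  3       362.50       312.2481       936.7444       3,746.9777
  4     5,362.50     4,394.9753    17,579.9013      87,899.5065
  Σ                  5,380.3059    19,517.9009      94,305.3402
P = 5,380.3059; D_Mac = 3.62766 yrs; D_mod = 3.45162 yrs; C = 15.86806.
Duration effect: -3.45162 × (-0.014) = +0.048323
Convexity effect: 0.5 × 15.86806 × (-0.014)² = +0.0015551
ΔP/P ≈ +0.048323 + 0.0015551 = +0.049878 = +4.9878%.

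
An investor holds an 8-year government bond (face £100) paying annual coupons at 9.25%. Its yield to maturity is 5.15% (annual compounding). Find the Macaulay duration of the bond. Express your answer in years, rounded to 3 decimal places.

Periodic yield y = 0.0515. Discount each cash flow and weight by its year:
  t   CF        PV=CF/(1+0.0515)^t    t·PV
  1         9.25         8.7970         8.7970
  2         9.25         8.3661        16.7322
  3         9.25         7.9564        23.8691
  4         9.25         7.5667        30.2667
  5         9.25         7.1961        35.9803
  6         9.25         6.8436        41.0617
  7         9.25         6.5084        45.5591
  8       109.25        73.1050       584.8402
  Σ                    126.3392       787.1062
Price P = Σ PV = 126.3392.
Macaulay duration = Σ(t·PV) / P = 787.1062 / 126.3392 = 6.23010 years.

6.230 years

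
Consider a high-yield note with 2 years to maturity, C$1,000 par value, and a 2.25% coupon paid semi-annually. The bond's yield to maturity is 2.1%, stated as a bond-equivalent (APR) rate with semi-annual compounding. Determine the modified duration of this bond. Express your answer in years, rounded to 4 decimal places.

1.9465 years

Periodic yield y = 0.0105. First find Macaulay duration:
  t   CF        PV=CF/(1+0.0105)^t    t·PV
  1        11.25        11.1331        11.1331
  2        11.25        11.0174        22.0348
  3        11.25        10.9029        32.7088
  4     1,011.25       969.8694     3,879.4777
  Σ                  1,002.9229     3,945.3544
P = 1,002.9229; Macaulay duration = 3,945.3544 / 1,002.9229 = 3.93386 half-year periods = 1.96693 years.
Modified duration = D_Mac / (1 + y) = 1.96693 / 1.0105 = 1.94649 years.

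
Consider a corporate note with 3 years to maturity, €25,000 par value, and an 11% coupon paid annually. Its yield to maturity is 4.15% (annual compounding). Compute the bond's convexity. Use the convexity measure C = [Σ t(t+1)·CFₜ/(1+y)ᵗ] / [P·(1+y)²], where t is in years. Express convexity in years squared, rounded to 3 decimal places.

With y = 0.0415:
  t   CF        PV=CF/(1+0.0415)^t    t·PV        t(t+1)·PV
  1     2,750.00     2,640.4225     2,640.4225       5,280.8449
  2     2,750.00     2,535.2112     5,070.4224      15,211.2672
  3    27,750.00    24,563.2125    73,689.6374     294,758.5495
  Σ                 29,738.8461    81,400.4822     315,250.6616
P = 29,738.8461.
Convexity = Σ t(t+1)·PV / [P·(1+y)²] = 315,250.6616 / (29,738.8461 × 1.084722) = 9.77267.

9.773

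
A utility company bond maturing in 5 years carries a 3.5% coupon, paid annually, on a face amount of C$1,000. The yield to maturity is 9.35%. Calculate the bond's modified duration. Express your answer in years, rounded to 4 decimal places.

Periodic yield y = 0.0935. First find Macaulay duration:
  t   CF        PV=CF/(1+0.0935)^t    t·PV
  1        35.00        32.0073        32.0073
  2        35.00        29.2705        58.5410
  3        35.00        26.7677        80.3032
  4        35.00        24.4790        97.9158
  5     1,035.00       661.9824     3,309.9118
  Σ                    774.5069     3,578.6792
P = 774.5069; Macaulay duration = 3,578.6792 / 774.5069 = 4.62059 years.
Modified duration = D_Mac / (1 + y) = 4.62059 / 1.0935 = 4.22551 years.

4.2255 years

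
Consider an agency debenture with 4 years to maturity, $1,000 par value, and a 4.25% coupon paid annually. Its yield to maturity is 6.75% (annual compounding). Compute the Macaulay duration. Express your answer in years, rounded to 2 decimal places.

3.75 years

Periodic yield y = 0.0675. Discount each cash flow and weight by its year:
  t   CF        PV=CF/(1+0.0675)^t    t·PV
  1        42.50        39.8126        39.8126
  2        42.50        37.2952        74.5904
  3        42.50        34.9370       104.8109
  4     1,042.50       802.7948     3,211.1790
  Σ                    914.8396     3,430.3930
Price P = Σ PV = 914.8396.
Macaulay duration = Σ(t·PV) / P = 3,430.3930 / 914.8396 = 3.74972 years.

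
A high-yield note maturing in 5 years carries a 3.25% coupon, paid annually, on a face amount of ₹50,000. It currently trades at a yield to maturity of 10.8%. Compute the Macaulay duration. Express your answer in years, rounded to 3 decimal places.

Periodic yield y = 0.108. Discount each cash flow and weight by its year:
  t   CF        PV=CF/(1+0.108)^t    t·PV
  1     1,625.00     1,466.6065     1,466.6065
  2     1,625.00     1,323.6521     2,647.3041
  3     1,625.00     1,194.6318     3,583.8955
  4     1,625.00     1,078.1876     4,312.7503
  5    51,625.00    30,914.4314   154,572.1569
  Σ                 35,977.5094   166,582.7133
Price P = Σ PV = 35,977.5094.
Macaulay duration = Σ(t·PV) / P = 166,582.7133 / 35,977.5094 = 4.63019 years.

4.630 years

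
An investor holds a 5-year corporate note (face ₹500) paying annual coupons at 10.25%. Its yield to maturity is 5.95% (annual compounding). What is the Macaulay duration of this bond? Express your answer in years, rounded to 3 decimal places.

Periodic yield y = 0.0595. Discount each cash flow and weight by its year:
  t   CF        PV=CF/(1+0.0595)^t    t·PV
  1        51.25        48.3719        48.3719
  2        51.25        45.6554        91.3108
  3        51.25        43.0914       129.2743
  4        51.25        40.6715       162.6859
  5       551.25       412.8990     2,064.4948
  Σ                    590.6891     2,496.1377
Price P = Σ PV = 590.6891.
Macaulay duration = Σ(t·PV) / P = 2,496.1377 / 590.6891 = 4.22581 years.

4.226 years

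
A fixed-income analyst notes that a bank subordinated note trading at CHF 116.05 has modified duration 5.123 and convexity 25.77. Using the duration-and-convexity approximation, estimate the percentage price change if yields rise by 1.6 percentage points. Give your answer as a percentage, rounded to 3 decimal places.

-7.867%

Duration effect: -D_mod·Δy = -5.123 × (+0.016) = -0.081968
Convexity effect: ½·C·(Δy)² = 0.5 × 25.77 × (0.016)² = +0.00329856
ΔP/P ≈ -0.081968 + 0.00329856 = -0.07866944
= -7.866944%.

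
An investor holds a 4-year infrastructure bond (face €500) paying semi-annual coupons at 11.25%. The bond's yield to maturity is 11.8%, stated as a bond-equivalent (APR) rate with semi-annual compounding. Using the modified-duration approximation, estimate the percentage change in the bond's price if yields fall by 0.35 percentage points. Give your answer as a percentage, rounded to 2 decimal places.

+1.10%

Periodic yield y = 0.059. Modified duration first:
  t   CF        PV=CF/(1+0.059)^t    t·PV
  1       28.125        26.5581        26.5581
  2       28.125        25.0784        50.1569
  3       28.125        23.6813        71.0438
  4       28.125        22.3619        89.4476
  5       28.125        21.1161       105.5803
  6       28.125        19.9396       119.6377
  7       28.125        18.8287       131.8010
  8      528.125       333.8636     2,670.9086
  Σ                    491.4276     3,265.1339
P = 491.4276; D_Mac = 6.64418 half-year periods = 3.32209 yrs; D_mod = 3.32209/(1+0.059) = 3.13701 yrs.
ΔP/P ≈ -D_mod · Δy = -3.13701 × (-0.0035) = +0.010980 = +1.0980%.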